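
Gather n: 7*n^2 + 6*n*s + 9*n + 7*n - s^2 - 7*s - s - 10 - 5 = 7*n^2 + n*(6*s + 16) - s^2 - 8*s - 15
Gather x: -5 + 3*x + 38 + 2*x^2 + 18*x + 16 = 2*x^2 + 21*x + 49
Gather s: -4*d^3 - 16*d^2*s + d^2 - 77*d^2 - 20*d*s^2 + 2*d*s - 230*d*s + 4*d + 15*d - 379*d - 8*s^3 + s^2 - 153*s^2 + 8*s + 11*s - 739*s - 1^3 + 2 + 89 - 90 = -4*d^3 - 76*d^2 - 360*d - 8*s^3 + s^2*(-20*d - 152) + s*(-16*d^2 - 228*d - 720)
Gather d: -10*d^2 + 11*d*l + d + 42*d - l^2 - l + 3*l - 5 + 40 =-10*d^2 + d*(11*l + 43) - l^2 + 2*l + 35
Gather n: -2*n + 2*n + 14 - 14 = 0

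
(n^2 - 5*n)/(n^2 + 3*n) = (n - 5)/(n + 3)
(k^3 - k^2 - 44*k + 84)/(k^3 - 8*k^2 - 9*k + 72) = (k^3 - k^2 - 44*k + 84)/(k^3 - 8*k^2 - 9*k + 72)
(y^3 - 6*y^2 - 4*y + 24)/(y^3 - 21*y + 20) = (y^3 - 6*y^2 - 4*y + 24)/(y^3 - 21*y + 20)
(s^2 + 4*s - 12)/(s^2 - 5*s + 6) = (s + 6)/(s - 3)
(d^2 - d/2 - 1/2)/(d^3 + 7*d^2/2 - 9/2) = (2*d + 1)/(2*d^2 + 9*d + 9)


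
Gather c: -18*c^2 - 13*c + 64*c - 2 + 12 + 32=-18*c^2 + 51*c + 42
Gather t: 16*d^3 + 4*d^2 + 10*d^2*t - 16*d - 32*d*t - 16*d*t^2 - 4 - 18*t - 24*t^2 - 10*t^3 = 16*d^3 + 4*d^2 - 16*d - 10*t^3 + t^2*(-16*d - 24) + t*(10*d^2 - 32*d - 18) - 4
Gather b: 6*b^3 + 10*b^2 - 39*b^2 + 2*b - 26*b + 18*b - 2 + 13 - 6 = 6*b^3 - 29*b^2 - 6*b + 5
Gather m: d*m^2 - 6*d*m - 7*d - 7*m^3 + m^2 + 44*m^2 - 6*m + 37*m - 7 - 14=-7*d - 7*m^3 + m^2*(d + 45) + m*(31 - 6*d) - 21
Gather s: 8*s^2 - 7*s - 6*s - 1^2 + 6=8*s^2 - 13*s + 5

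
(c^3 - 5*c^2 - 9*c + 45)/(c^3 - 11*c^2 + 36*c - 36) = (c^2 - 2*c - 15)/(c^2 - 8*c + 12)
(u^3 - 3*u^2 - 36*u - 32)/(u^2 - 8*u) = u + 5 + 4/u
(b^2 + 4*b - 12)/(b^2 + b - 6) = (b + 6)/(b + 3)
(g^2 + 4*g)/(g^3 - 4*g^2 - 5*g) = (g + 4)/(g^2 - 4*g - 5)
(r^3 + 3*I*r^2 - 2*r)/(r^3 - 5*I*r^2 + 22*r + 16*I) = r/(r - 8*I)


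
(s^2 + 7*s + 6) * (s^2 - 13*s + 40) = s^4 - 6*s^3 - 45*s^2 + 202*s + 240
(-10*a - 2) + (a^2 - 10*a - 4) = a^2 - 20*a - 6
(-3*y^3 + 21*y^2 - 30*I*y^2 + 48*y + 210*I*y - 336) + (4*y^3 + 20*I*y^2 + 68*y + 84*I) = y^3 + 21*y^2 - 10*I*y^2 + 116*y + 210*I*y - 336 + 84*I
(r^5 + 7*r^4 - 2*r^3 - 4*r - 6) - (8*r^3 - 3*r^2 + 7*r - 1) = r^5 + 7*r^4 - 10*r^3 + 3*r^2 - 11*r - 5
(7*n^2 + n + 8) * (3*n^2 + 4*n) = 21*n^4 + 31*n^3 + 28*n^2 + 32*n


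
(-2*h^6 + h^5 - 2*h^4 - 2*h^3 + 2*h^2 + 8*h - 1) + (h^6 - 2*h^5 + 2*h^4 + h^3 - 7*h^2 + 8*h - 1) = -h^6 - h^5 - h^3 - 5*h^2 + 16*h - 2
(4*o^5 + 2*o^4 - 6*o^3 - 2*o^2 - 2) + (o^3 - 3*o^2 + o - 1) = 4*o^5 + 2*o^4 - 5*o^3 - 5*o^2 + o - 3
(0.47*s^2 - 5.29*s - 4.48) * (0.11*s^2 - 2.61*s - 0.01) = 0.0517*s^4 - 1.8086*s^3 + 13.3094*s^2 + 11.7457*s + 0.0448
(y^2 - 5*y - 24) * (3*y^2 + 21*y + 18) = 3*y^4 + 6*y^3 - 159*y^2 - 594*y - 432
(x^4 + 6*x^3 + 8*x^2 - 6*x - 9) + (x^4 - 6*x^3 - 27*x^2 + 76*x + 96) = 2*x^4 - 19*x^2 + 70*x + 87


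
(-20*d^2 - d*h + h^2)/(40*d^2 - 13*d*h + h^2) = (-4*d - h)/(8*d - h)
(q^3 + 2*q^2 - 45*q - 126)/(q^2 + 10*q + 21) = (q^2 - q - 42)/(q + 7)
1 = 1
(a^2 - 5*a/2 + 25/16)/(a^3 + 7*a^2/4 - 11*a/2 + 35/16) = (4*a - 5)/(4*a^2 + 12*a - 7)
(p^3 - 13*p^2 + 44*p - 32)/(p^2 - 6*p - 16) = (p^2 - 5*p + 4)/(p + 2)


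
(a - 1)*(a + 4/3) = a^2 + a/3 - 4/3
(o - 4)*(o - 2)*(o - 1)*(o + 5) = o^4 - 2*o^3 - 21*o^2 + 62*o - 40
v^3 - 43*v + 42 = (v - 6)*(v - 1)*(v + 7)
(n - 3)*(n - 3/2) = n^2 - 9*n/2 + 9/2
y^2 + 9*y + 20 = (y + 4)*(y + 5)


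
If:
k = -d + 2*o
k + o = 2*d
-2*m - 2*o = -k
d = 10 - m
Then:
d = 20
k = 20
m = -10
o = 20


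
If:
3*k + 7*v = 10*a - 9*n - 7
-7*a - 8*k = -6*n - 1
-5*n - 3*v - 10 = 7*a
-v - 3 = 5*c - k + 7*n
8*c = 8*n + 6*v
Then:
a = -25/43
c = -432/215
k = 476/215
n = 453/215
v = -236/43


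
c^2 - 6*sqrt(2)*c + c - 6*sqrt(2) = (c + 1)*(c - 6*sqrt(2))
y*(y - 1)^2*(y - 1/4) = y^4 - 9*y^3/4 + 3*y^2/2 - y/4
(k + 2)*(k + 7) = k^2 + 9*k + 14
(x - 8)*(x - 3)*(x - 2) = x^3 - 13*x^2 + 46*x - 48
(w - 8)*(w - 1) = w^2 - 9*w + 8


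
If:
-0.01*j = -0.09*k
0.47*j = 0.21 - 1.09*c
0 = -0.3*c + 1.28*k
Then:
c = 0.10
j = 0.21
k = 0.02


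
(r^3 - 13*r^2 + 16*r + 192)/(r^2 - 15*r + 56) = (r^2 - 5*r - 24)/(r - 7)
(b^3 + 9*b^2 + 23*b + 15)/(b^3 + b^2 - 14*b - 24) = (b^2 + 6*b + 5)/(b^2 - 2*b - 8)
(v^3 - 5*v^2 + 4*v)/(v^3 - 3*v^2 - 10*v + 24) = v*(v - 1)/(v^2 + v - 6)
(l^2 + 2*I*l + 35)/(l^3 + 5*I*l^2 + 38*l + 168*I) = (l - 5*I)/(l^2 - 2*I*l + 24)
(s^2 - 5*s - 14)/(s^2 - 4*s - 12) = (s - 7)/(s - 6)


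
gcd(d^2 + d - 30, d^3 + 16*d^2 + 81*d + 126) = d + 6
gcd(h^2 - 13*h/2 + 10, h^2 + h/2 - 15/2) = h - 5/2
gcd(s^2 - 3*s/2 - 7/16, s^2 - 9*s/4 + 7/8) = s - 7/4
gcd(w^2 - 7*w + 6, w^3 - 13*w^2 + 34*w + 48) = w - 6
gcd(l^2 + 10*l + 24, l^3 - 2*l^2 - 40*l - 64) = l + 4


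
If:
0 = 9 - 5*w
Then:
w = 9/5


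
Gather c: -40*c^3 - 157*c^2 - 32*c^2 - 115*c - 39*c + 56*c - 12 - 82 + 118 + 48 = -40*c^3 - 189*c^2 - 98*c + 72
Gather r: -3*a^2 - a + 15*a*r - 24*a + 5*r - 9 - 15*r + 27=-3*a^2 - 25*a + r*(15*a - 10) + 18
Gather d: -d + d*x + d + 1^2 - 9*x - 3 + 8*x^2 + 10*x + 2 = d*x + 8*x^2 + x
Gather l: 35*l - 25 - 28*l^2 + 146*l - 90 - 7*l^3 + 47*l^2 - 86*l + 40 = -7*l^3 + 19*l^2 + 95*l - 75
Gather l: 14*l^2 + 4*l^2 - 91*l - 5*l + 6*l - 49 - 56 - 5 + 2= 18*l^2 - 90*l - 108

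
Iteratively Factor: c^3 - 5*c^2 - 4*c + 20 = (c - 5)*(c^2 - 4) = (c - 5)*(c - 2)*(c + 2)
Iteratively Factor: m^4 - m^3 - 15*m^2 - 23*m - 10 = (m + 1)*(m^3 - 2*m^2 - 13*m - 10) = (m + 1)*(m + 2)*(m^2 - 4*m - 5) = (m - 5)*(m + 1)*(m + 2)*(m + 1)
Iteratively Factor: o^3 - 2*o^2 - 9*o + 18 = (o + 3)*(o^2 - 5*o + 6) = (o - 2)*(o + 3)*(o - 3)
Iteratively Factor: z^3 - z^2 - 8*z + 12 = (z - 2)*(z^2 + z - 6) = (z - 2)^2*(z + 3)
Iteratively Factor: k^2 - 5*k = (k - 5)*(k)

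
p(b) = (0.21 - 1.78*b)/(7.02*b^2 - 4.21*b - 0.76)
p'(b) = (0.21 - 1.78*b)*(4.21 - 14.04*b)/(7.02*b^2 - 4.21*b - 0.76)^2 - 1.78/(7.02*b^2 - 4.21*b - 0.76)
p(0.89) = -1.30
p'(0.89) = 8.57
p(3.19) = -0.10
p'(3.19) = 0.04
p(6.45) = -0.04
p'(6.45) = 0.01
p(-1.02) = 0.19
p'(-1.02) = 0.16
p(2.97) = -0.10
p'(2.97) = 0.04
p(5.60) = -0.05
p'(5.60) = 0.01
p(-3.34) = 0.07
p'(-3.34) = 0.02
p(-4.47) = 0.05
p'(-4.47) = 0.01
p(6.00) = -0.05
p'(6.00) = 0.01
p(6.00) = -0.05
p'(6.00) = 0.01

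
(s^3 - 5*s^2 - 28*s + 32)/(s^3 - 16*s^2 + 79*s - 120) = (s^2 + 3*s - 4)/(s^2 - 8*s + 15)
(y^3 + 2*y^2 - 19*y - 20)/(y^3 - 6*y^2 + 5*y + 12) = (y + 5)/(y - 3)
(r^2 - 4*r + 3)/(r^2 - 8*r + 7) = (r - 3)/(r - 7)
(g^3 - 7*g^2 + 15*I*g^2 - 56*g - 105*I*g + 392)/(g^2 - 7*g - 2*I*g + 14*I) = (g^2 + 15*I*g - 56)/(g - 2*I)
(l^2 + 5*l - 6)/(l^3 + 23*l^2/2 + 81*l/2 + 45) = 2*(l - 1)/(2*l^2 + 11*l + 15)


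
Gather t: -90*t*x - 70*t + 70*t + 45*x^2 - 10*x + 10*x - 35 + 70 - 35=-90*t*x + 45*x^2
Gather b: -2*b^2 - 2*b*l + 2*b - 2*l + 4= -2*b^2 + b*(2 - 2*l) - 2*l + 4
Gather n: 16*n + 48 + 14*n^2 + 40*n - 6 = 14*n^2 + 56*n + 42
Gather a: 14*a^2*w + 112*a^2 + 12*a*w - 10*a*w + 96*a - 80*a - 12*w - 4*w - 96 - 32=a^2*(14*w + 112) + a*(2*w + 16) - 16*w - 128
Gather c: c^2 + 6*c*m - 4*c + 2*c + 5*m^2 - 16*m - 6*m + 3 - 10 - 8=c^2 + c*(6*m - 2) + 5*m^2 - 22*m - 15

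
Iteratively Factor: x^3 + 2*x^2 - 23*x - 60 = (x + 3)*(x^2 - x - 20) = (x - 5)*(x + 3)*(x + 4)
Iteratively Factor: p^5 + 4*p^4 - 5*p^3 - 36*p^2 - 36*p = (p - 3)*(p^4 + 7*p^3 + 16*p^2 + 12*p) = (p - 3)*(p + 2)*(p^3 + 5*p^2 + 6*p) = p*(p - 3)*(p + 2)*(p^2 + 5*p + 6) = p*(p - 3)*(p + 2)^2*(p + 3)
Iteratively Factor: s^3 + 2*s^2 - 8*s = (s)*(s^2 + 2*s - 8) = s*(s + 4)*(s - 2)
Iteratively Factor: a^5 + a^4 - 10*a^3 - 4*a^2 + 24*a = (a - 2)*(a^4 + 3*a^3 - 4*a^2 - 12*a) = (a - 2)*(a + 2)*(a^3 + a^2 - 6*a) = (a - 2)*(a + 2)*(a + 3)*(a^2 - 2*a) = a*(a - 2)*(a + 2)*(a + 3)*(a - 2)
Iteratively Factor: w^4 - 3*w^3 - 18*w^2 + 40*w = (w + 4)*(w^3 - 7*w^2 + 10*w) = (w - 5)*(w + 4)*(w^2 - 2*w) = w*(w - 5)*(w + 4)*(w - 2)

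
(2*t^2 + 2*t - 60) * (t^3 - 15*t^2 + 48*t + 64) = 2*t^5 - 28*t^4 + 6*t^3 + 1124*t^2 - 2752*t - 3840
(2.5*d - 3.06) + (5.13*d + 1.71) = 7.63*d - 1.35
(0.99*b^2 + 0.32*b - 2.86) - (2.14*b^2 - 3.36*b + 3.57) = -1.15*b^2 + 3.68*b - 6.43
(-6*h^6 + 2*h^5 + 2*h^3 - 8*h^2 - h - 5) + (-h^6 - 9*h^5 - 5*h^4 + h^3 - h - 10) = -7*h^6 - 7*h^5 - 5*h^4 + 3*h^3 - 8*h^2 - 2*h - 15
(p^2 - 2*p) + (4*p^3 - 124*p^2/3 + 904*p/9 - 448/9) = 4*p^3 - 121*p^2/3 + 886*p/9 - 448/9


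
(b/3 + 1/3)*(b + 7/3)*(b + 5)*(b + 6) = b^4/3 + 43*b^3/9 + 23*b^2 + 377*b/9 + 70/3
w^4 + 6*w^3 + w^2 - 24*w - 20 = (w - 2)*(w + 1)*(w + 2)*(w + 5)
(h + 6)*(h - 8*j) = h^2 - 8*h*j + 6*h - 48*j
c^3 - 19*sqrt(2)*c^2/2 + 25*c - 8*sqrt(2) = (c - 8*sqrt(2))*(c - sqrt(2))*(c - sqrt(2)/2)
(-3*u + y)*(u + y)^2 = -3*u^3 - 5*u^2*y - u*y^2 + y^3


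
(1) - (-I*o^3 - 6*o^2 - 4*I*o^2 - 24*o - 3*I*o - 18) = I*o^3 + 6*o^2 + 4*I*o^2 + 24*o + 3*I*o + 19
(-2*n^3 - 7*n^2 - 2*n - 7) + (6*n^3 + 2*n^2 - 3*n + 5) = 4*n^3 - 5*n^2 - 5*n - 2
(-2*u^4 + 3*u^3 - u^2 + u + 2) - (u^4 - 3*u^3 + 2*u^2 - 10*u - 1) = -3*u^4 + 6*u^3 - 3*u^2 + 11*u + 3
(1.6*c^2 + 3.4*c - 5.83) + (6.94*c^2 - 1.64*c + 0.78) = 8.54*c^2 + 1.76*c - 5.05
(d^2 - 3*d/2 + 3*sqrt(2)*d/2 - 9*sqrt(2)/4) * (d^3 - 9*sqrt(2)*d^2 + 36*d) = d^5 - 15*sqrt(2)*d^4/2 - 3*d^4/2 + 9*d^3 + 45*sqrt(2)*d^3/4 - 27*d^2/2 + 54*sqrt(2)*d^2 - 81*sqrt(2)*d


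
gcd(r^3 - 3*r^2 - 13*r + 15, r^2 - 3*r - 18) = r + 3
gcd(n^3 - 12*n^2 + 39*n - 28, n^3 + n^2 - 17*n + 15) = n - 1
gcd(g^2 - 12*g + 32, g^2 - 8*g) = g - 8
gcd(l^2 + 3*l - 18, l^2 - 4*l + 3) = l - 3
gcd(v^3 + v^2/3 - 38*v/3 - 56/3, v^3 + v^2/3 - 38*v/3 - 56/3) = v^3 + v^2/3 - 38*v/3 - 56/3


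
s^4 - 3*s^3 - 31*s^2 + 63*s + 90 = (s - 6)*(s - 3)*(s + 1)*(s + 5)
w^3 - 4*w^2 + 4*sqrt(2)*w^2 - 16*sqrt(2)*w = w*(w - 4)*(w + 4*sqrt(2))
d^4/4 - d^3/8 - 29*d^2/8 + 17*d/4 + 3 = (d/4 + 1)*(d - 3)*(d - 2)*(d + 1/2)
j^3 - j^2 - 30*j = j*(j - 6)*(j + 5)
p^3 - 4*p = p*(p - 2)*(p + 2)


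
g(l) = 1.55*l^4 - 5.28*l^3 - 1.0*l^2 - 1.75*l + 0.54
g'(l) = 6.2*l^3 - 15.84*l^2 - 2.0*l - 1.75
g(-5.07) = 1695.97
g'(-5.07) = -1206.78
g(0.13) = 0.28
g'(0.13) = -2.26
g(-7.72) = 7889.33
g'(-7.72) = -3782.97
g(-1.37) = 20.10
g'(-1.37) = -44.68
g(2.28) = -29.34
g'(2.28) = -15.17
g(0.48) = -1.03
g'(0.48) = -5.67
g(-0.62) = 2.73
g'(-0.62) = -8.08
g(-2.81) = 211.35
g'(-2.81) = -258.77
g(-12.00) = 41142.18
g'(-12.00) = -12972.31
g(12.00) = 22852.50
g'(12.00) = 8406.89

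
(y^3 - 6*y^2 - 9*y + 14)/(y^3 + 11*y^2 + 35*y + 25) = (y^3 - 6*y^2 - 9*y + 14)/(y^3 + 11*y^2 + 35*y + 25)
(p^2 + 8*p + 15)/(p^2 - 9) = (p + 5)/(p - 3)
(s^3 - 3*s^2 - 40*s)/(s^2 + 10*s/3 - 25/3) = 3*s*(s - 8)/(3*s - 5)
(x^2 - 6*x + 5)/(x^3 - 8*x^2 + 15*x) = (x - 1)/(x*(x - 3))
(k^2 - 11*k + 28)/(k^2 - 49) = (k - 4)/(k + 7)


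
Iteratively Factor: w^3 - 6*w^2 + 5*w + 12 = (w - 4)*(w^2 - 2*w - 3) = (w - 4)*(w + 1)*(w - 3)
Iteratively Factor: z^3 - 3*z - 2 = (z + 1)*(z^2 - z - 2) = (z + 1)^2*(z - 2)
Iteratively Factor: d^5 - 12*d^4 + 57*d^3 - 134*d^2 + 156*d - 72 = (d - 2)*(d^4 - 10*d^3 + 37*d^2 - 60*d + 36) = (d - 2)^2*(d^3 - 8*d^2 + 21*d - 18) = (d - 3)*(d - 2)^2*(d^2 - 5*d + 6) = (d - 3)*(d - 2)^3*(d - 3)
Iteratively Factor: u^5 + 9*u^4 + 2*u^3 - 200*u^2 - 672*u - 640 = (u - 5)*(u^4 + 14*u^3 + 72*u^2 + 160*u + 128) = (u - 5)*(u + 4)*(u^3 + 10*u^2 + 32*u + 32) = (u - 5)*(u + 4)^2*(u^2 + 6*u + 8) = (u - 5)*(u + 2)*(u + 4)^2*(u + 4)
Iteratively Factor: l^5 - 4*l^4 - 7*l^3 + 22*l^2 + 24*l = (l)*(l^4 - 4*l^3 - 7*l^2 + 22*l + 24) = l*(l + 2)*(l^3 - 6*l^2 + 5*l + 12) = l*(l - 4)*(l + 2)*(l^2 - 2*l - 3) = l*(l - 4)*(l - 3)*(l + 2)*(l + 1)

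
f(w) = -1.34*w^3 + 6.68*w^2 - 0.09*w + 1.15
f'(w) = -4.02*w^2 + 13.36*w - 0.09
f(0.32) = 1.76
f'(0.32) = 3.77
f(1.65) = 13.17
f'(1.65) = 11.01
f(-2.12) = 44.13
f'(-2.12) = -46.48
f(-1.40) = 18.05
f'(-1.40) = -26.67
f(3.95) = 22.44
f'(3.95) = -10.04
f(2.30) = 19.98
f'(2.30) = 9.37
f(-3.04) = 100.80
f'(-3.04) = -77.86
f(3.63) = 24.75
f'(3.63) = -4.56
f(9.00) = -435.44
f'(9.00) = -205.47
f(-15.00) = 6028.00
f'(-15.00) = -1104.99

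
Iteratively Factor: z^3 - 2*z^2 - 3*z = (z - 3)*(z^2 + z) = z*(z - 3)*(z + 1)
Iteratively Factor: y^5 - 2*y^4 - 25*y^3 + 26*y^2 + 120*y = (y - 5)*(y^4 + 3*y^3 - 10*y^2 - 24*y) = y*(y - 5)*(y^3 + 3*y^2 - 10*y - 24) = y*(y - 5)*(y - 3)*(y^2 + 6*y + 8) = y*(y - 5)*(y - 3)*(y + 4)*(y + 2)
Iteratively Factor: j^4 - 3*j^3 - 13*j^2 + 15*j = (j + 3)*(j^3 - 6*j^2 + 5*j) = (j - 1)*(j + 3)*(j^2 - 5*j) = (j - 5)*(j - 1)*(j + 3)*(j)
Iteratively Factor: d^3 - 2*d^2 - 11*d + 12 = (d - 4)*(d^2 + 2*d - 3) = (d - 4)*(d + 3)*(d - 1)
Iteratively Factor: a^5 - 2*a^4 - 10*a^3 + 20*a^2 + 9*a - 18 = (a - 1)*(a^4 - a^3 - 11*a^2 + 9*a + 18) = (a - 1)*(a + 3)*(a^3 - 4*a^2 + a + 6) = (a - 1)*(a + 1)*(a + 3)*(a^2 - 5*a + 6) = (a - 3)*(a - 1)*(a + 1)*(a + 3)*(a - 2)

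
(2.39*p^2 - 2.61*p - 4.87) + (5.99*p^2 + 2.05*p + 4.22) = 8.38*p^2 - 0.56*p - 0.65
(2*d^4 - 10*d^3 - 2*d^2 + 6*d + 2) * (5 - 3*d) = -6*d^5 + 40*d^4 - 44*d^3 - 28*d^2 + 24*d + 10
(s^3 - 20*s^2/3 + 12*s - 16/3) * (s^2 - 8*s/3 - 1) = s^5 - 28*s^4/3 + 259*s^3/9 - 92*s^2/3 + 20*s/9 + 16/3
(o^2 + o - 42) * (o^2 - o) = o^4 - 43*o^2 + 42*o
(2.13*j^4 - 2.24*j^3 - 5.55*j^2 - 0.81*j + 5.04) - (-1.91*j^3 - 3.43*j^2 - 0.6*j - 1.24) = 2.13*j^4 - 0.33*j^3 - 2.12*j^2 - 0.21*j + 6.28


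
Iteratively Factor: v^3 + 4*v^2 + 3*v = (v + 3)*(v^2 + v) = (v + 1)*(v + 3)*(v)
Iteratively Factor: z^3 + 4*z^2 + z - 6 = (z + 3)*(z^2 + z - 2) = (z - 1)*(z + 3)*(z + 2)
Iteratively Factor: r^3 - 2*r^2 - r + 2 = (r - 2)*(r^2 - 1) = (r - 2)*(r - 1)*(r + 1)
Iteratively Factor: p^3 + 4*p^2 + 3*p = (p + 3)*(p^2 + p) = (p + 1)*(p + 3)*(p)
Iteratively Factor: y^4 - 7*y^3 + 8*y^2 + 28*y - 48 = (y + 2)*(y^3 - 9*y^2 + 26*y - 24) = (y - 3)*(y + 2)*(y^2 - 6*y + 8) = (y - 3)*(y - 2)*(y + 2)*(y - 4)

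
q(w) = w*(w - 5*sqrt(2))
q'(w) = 2*w - 5*sqrt(2)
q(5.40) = -9.02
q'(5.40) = 3.73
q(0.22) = -1.51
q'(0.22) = -6.63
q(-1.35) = 11.37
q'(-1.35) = -9.77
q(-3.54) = 37.56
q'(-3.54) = -14.15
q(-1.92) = 17.26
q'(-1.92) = -10.91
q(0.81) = -5.07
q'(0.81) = -5.45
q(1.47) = -8.23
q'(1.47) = -4.13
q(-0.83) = 6.56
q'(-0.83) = -8.73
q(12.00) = 59.15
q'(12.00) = 16.93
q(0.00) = 0.00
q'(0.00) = -7.07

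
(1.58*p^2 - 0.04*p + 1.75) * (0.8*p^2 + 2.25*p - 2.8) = 1.264*p^4 + 3.523*p^3 - 3.114*p^2 + 4.0495*p - 4.9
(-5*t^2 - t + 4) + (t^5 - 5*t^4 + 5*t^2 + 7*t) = t^5 - 5*t^4 + 6*t + 4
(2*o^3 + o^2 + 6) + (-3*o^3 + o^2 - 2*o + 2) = -o^3 + 2*o^2 - 2*o + 8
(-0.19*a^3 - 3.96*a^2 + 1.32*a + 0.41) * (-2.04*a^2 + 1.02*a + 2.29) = 0.3876*a^5 + 7.8846*a^4 - 7.1671*a^3 - 8.5584*a^2 + 3.441*a + 0.9389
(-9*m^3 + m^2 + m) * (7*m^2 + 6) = -63*m^5 + 7*m^4 - 47*m^3 + 6*m^2 + 6*m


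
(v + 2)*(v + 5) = v^2 + 7*v + 10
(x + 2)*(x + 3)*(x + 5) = x^3 + 10*x^2 + 31*x + 30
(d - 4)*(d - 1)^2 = d^3 - 6*d^2 + 9*d - 4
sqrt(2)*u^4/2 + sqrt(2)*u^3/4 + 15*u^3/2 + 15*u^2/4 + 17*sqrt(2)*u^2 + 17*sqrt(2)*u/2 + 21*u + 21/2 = (u/2 + sqrt(2)/2)*(u + 3*sqrt(2))*(u + 7*sqrt(2)/2)*(sqrt(2)*u + sqrt(2)/2)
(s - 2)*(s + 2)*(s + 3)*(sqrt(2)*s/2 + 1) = sqrt(2)*s^4/2 + s^3 + 3*sqrt(2)*s^3/2 - 2*sqrt(2)*s^2 + 3*s^2 - 6*sqrt(2)*s - 4*s - 12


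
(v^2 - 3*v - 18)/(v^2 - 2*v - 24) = (v + 3)/(v + 4)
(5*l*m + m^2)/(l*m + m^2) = (5*l + m)/(l + m)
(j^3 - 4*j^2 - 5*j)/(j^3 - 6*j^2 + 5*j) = (j + 1)/(j - 1)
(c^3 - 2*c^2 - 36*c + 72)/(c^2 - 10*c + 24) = (c^2 + 4*c - 12)/(c - 4)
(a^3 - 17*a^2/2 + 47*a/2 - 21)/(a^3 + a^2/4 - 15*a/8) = 4*(2*a^3 - 17*a^2 + 47*a - 42)/(a*(8*a^2 + 2*a - 15))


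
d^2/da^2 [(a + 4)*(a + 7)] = 2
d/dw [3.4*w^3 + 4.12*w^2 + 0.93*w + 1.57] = 10.2*w^2 + 8.24*w + 0.93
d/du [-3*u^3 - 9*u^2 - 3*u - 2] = -9*u^2 - 18*u - 3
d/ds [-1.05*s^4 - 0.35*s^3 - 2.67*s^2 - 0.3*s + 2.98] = -4.2*s^3 - 1.05*s^2 - 5.34*s - 0.3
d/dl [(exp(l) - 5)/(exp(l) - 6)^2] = (4 - exp(l))*exp(l)/(exp(l) - 6)^3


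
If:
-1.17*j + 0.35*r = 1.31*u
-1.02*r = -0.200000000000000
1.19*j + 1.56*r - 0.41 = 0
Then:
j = 0.09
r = 0.20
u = -0.03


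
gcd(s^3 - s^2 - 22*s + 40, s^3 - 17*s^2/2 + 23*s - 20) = s^2 - 6*s + 8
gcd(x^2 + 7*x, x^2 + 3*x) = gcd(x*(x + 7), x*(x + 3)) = x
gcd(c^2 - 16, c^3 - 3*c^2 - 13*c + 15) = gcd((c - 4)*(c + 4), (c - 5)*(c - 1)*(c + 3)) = 1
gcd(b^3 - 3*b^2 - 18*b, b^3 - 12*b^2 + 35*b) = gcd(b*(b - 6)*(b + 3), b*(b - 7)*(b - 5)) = b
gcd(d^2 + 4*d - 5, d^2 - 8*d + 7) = d - 1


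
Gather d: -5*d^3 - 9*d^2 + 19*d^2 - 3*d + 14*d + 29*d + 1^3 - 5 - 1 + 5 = -5*d^3 + 10*d^2 + 40*d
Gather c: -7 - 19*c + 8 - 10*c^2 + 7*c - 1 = -10*c^2 - 12*c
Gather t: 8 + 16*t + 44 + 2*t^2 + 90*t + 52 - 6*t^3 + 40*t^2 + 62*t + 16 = -6*t^3 + 42*t^2 + 168*t + 120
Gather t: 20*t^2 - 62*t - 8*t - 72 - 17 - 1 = 20*t^2 - 70*t - 90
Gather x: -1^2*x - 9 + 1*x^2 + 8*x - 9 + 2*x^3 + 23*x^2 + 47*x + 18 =2*x^3 + 24*x^2 + 54*x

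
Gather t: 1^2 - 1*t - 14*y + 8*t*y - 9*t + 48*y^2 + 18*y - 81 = t*(8*y - 10) + 48*y^2 + 4*y - 80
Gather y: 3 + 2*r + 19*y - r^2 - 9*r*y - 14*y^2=-r^2 + 2*r - 14*y^2 + y*(19 - 9*r) + 3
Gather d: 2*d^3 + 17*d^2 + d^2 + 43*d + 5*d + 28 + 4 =2*d^3 + 18*d^2 + 48*d + 32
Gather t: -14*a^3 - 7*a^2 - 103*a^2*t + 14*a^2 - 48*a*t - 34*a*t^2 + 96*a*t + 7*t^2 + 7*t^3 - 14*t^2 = -14*a^3 + 7*a^2 + 7*t^3 + t^2*(-34*a - 7) + t*(-103*a^2 + 48*a)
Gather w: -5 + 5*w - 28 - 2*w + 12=3*w - 21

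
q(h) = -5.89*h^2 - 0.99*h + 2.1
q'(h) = -11.78*h - 0.99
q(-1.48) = -9.34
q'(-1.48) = 16.44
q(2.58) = -39.66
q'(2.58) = -31.38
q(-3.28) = -58.02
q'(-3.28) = 37.65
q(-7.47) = -319.17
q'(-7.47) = 87.01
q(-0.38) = 1.63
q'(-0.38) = 3.49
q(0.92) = -3.80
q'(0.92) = -11.83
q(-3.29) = -58.40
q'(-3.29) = 37.77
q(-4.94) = -136.75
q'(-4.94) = 57.20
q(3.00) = -53.88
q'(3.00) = -36.33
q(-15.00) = -1308.30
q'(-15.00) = 175.71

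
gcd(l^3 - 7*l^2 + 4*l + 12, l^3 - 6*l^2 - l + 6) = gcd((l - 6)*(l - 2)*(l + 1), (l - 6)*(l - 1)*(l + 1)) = l^2 - 5*l - 6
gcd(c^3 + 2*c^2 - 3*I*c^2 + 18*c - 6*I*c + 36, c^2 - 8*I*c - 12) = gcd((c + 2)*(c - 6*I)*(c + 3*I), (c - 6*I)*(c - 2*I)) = c - 6*I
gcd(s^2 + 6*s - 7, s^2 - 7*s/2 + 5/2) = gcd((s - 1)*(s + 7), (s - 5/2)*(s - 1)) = s - 1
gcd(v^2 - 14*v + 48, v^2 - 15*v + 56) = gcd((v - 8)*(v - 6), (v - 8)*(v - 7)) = v - 8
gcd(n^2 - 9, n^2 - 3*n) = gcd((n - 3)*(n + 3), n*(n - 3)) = n - 3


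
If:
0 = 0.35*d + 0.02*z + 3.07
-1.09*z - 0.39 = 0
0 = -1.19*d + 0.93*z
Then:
No Solution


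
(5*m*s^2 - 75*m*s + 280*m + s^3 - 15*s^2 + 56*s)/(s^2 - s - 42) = (5*m*s - 40*m + s^2 - 8*s)/(s + 6)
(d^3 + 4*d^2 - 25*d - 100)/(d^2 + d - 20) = (d^2 - d - 20)/(d - 4)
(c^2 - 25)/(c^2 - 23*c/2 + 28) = 2*(c^2 - 25)/(2*c^2 - 23*c + 56)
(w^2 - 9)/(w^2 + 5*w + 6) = (w - 3)/(w + 2)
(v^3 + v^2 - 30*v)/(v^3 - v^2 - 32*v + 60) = v/(v - 2)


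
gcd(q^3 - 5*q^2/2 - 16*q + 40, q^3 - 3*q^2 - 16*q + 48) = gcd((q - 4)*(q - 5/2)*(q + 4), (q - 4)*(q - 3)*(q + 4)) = q^2 - 16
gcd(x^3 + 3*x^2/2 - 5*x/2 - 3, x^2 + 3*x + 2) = x^2 + 3*x + 2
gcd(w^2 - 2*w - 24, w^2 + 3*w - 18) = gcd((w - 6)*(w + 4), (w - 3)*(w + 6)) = 1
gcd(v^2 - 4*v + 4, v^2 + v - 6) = v - 2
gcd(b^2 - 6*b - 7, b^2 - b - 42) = b - 7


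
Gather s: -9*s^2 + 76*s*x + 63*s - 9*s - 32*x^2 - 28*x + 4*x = -9*s^2 + s*(76*x + 54) - 32*x^2 - 24*x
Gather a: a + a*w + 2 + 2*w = a*(w + 1) + 2*w + 2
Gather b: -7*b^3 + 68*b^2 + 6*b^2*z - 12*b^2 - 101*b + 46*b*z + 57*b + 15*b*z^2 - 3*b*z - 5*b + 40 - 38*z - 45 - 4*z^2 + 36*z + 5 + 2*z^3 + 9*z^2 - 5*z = -7*b^3 + b^2*(6*z + 56) + b*(15*z^2 + 43*z - 49) + 2*z^3 + 5*z^2 - 7*z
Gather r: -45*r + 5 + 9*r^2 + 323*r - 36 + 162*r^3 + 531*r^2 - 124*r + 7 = 162*r^3 + 540*r^2 + 154*r - 24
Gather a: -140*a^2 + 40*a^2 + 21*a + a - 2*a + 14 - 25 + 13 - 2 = -100*a^2 + 20*a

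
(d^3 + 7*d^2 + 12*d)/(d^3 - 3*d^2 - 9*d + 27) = d*(d + 4)/(d^2 - 6*d + 9)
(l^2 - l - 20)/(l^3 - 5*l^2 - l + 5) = (l + 4)/(l^2 - 1)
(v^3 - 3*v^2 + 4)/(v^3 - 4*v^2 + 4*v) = (v + 1)/v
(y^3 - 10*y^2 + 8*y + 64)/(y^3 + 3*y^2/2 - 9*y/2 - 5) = 2*(y^3 - 10*y^2 + 8*y + 64)/(2*y^3 + 3*y^2 - 9*y - 10)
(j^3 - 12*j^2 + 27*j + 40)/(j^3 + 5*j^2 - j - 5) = (j^2 - 13*j + 40)/(j^2 + 4*j - 5)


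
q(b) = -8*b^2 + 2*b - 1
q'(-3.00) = 50.00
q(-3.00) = -79.00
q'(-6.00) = 98.00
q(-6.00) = -301.00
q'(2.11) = -31.76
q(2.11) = -32.40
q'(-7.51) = 122.16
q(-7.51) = -467.22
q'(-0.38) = 8.08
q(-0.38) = -2.92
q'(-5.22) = 85.52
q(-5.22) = -229.43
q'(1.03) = -14.48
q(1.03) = -7.43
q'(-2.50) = 42.00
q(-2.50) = -56.00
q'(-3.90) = 64.40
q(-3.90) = -130.48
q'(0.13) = -0.08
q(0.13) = -0.88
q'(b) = 2 - 16*b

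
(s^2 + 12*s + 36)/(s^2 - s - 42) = (s + 6)/(s - 7)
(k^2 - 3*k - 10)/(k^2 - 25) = (k + 2)/(k + 5)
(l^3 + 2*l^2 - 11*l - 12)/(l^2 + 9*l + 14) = (l^3 + 2*l^2 - 11*l - 12)/(l^2 + 9*l + 14)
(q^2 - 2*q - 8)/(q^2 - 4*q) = (q + 2)/q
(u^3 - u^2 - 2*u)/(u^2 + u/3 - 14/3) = 3*u*(u + 1)/(3*u + 7)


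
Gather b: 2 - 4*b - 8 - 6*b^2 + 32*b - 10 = -6*b^2 + 28*b - 16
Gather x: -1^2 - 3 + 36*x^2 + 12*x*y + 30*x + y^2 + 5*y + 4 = 36*x^2 + x*(12*y + 30) + y^2 + 5*y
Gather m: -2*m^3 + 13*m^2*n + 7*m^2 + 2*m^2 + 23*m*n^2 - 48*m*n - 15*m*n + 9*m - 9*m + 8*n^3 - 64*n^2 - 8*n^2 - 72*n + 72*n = -2*m^3 + m^2*(13*n + 9) + m*(23*n^2 - 63*n) + 8*n^3 - 72*n^2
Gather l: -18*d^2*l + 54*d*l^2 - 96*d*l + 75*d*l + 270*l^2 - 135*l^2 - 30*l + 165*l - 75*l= l^2*(54*d + 135) + l*(-18*d^2 - 21*d + 60)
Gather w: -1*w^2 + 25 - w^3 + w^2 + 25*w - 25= -w^3 + 25*w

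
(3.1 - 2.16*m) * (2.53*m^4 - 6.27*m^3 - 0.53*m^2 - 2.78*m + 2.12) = -5.4648*m^5 + 21.3862*m^4 - 18.2922*m^3 + 4.3618*m^2 - 13.1972*m + 6.572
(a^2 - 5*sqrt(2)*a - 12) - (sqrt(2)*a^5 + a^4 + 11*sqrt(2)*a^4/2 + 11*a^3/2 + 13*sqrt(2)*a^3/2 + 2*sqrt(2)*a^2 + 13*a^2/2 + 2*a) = -sqrt(2)*a^5 - 11*sqrt(2)*a^4/2 - a^4 - 13*sqrt(2)*a^3/2 - 11*a^3/2 - 11*a^2/2 - 2*sqrt(2)*a^2 - 5*sqrt(2)*a - 2*a - 12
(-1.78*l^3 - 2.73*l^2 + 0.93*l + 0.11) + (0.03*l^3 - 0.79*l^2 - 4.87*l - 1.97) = -1.75*l^3 - 3.52*l^2 - 3.94*l - 1.86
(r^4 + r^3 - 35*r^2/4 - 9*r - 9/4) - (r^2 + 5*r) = r^4 + r^3 - 39*r^2/4 - 14*r - 9/4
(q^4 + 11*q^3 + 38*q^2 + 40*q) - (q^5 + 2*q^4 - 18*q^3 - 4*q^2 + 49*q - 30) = -q^5 - q^4 + 29*q^3 + 42*q^2 - 9*q + 30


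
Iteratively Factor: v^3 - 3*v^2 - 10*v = (v)*(v^2 - 3*v - 10) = v*(v + 2)*(v - 5)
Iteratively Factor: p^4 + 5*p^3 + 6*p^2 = (p + 3)*(p^3 + 2*p^2) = p*(p + 3)*(p^2 + 2*p) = p^2*(p + 3)*(p + 2)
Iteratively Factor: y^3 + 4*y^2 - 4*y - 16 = (y - 2)*(y^2 + 6*y + 8) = (y - 2)*(y + 2)*(y + 4)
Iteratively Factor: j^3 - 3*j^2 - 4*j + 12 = (j + 2)*(j^2 - 5*j + 6) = (j - 2)*(j + 2)*(j - 3)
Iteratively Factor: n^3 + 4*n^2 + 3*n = (n)*(n^2 + 4*n + 3) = n*(n + 3)*(n + 1)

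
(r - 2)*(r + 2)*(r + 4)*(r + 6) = r^4 + 10*r^3 + 20*r^2 - 40*r - 96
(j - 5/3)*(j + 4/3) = j^2 - j/3 - 20/9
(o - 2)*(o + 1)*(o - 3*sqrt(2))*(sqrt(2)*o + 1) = sqrt(2)*o^4 - 5*o^3 - sqrt(2)*o^3 - 5*sqrt(2)*o^2 + 5*o^2 + 3*sqrt(2)*o + 10*o + 6*sqrt(2)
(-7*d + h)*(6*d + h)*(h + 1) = -42*d^2*h - 42*d^2 - d*h^2 - d*h + h^3 + h^2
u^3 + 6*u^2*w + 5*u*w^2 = u*(u + w)*(u + 5*w)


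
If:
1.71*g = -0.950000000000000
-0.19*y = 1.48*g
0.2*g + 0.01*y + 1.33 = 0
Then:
No Solution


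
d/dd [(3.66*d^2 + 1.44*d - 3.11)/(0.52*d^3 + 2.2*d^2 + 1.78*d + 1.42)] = (-1.9032*d^4 - 1.4976*d^3 + 8.1984*d^2 + 24.0784*d + 7.5806)/(0.2704*d^6 + 2.288*d^5 + 6.6912*d^4 + 9.3088*d^3 + 9.4164*d^2 + 5.0552*d + 2.0164)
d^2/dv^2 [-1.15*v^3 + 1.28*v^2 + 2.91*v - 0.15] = 2.56 - 6.9*v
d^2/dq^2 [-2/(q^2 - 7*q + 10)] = 4*(q^2 - 7*q - (2*q - 7)^2 + 10)/(q^2 - 7*q + 10)^3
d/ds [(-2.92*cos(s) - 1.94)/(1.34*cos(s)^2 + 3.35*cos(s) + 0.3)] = (3.9128*sin(s)^2 - 5.1992*cos(s) - 9.5358)*sin(s)/(1.34*cos(s)^2 + 3.35*cos(s) + 0.3)^2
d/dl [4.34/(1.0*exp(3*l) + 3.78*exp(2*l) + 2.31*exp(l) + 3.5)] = (-13.02*exp(2*l) - 32.8104*exp(l) - 10.0254)*exp(l)/(1.0*exp(3*l) + 3.78*exp(2*l) + 2.31*exp(l) + 3.5)^2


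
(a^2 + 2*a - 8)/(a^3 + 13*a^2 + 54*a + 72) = (a - 2)/(a^2 + 9*a + 18)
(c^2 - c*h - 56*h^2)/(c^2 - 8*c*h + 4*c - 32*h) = (c + 7*h)/(c + 4)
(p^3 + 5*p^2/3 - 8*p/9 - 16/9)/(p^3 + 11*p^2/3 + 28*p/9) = (3*p^2 + p - 4)/(p*(3*p + 7))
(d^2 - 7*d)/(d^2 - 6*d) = (d - 7)/(d - 6)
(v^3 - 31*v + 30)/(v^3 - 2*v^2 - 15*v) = (v^2 + 5*v - 6)/(v*(v + 3))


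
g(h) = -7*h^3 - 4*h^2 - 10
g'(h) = -21*h^2 - 8*h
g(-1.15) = -4.64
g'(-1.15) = -18.57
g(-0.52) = -10.10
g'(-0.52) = -1.52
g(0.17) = -10.15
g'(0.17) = -1.97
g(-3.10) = 160.10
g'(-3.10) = -177.01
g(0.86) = -17.41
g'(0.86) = -22.41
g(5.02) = -996.34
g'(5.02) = -569.37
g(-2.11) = 37.95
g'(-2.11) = -76.61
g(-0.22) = -10.12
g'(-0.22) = 0.74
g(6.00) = -1666.00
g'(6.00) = -804.00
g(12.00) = -12682.00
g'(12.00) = -3120.00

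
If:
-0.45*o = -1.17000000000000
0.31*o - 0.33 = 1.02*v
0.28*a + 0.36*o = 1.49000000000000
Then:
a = 1.98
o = 2.60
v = 0.47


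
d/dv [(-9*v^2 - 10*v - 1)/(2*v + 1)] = 2*(-9*v^2 - 9*v - 4)/(4*v^2 + 4*v + 1)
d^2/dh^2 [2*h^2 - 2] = 4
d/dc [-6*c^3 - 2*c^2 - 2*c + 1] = -18*c^2 - 4*c - 2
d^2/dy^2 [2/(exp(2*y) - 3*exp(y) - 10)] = 2*((3 - 4*exp(y))*(-exp(2*y) + 3*exp(y) + 10) - 2*(2*exp(y) - 3)^2*exp(y))*exp(y)/(-exp(2*y) + 3*exp(y) + 10)^3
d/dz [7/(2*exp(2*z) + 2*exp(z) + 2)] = (-7*exp(z) - 7/2)*exp(z)/(exp(2*z) + exp(z) + 1)^2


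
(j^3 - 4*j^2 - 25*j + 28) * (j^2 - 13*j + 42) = j^5 - 17*j^4 + 69*j^3 + 185*j^2 - 1414*j + 1176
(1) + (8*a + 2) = 8*a + 3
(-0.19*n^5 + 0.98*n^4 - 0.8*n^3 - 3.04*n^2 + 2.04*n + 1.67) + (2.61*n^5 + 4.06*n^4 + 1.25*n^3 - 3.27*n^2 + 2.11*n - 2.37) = 2.42*n^5 + 5.04*n^4 + 0.45*n^3 - 6.31*n^2 + 4.15*n - 0.7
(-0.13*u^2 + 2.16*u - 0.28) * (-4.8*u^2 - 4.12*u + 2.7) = 0.624*u^4 - 9.8324*u^3 - 7.9062*u^2 + 6.9856*u - 0.756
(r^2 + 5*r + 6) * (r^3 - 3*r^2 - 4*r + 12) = r^5 + 2*r^4 - 13*r^3 - 26*r^2 + 36*r + 72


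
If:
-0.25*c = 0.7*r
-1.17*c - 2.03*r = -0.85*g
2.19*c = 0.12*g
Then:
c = 0.00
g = 0.00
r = 0.00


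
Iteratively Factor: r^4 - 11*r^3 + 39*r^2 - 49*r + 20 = (r - 4)*(r^3 - 7*r^2 + 11*r - 5) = (r - 5)*(r - 4)*(r^2 - 2*r + 1) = (r - 5)*(r - 4)*(r - 1)*(r - 1)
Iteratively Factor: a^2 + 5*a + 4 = (a + 1)*(a + 4)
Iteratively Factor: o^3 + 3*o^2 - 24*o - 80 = (o + 4)*(o^2 - o - 20) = (o - 5)*(o + 4)*(o + 4)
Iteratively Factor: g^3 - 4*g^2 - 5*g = (g - 5)*(g^2 + g) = (g - 5)*(g + 1)*(g)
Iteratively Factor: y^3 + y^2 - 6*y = (y + 3)*(y^2 - 2*y) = y*(y + 3)*(y - 2)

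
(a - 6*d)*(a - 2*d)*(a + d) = a^3 - 7*a^2*d + 4*a*d^2 + 12*d^3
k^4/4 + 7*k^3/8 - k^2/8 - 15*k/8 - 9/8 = (k/2 + 1/2)^2*(k - 3/2)*(k + 3)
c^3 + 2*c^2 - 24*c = c*(c - 4)*(c + 6)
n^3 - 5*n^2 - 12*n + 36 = (n - 6)*(n - 2)*(n + 3)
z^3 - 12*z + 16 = (z - 2)^2*(z + 4)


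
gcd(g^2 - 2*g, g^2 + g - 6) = g - 2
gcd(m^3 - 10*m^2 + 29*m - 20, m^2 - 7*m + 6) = m - 1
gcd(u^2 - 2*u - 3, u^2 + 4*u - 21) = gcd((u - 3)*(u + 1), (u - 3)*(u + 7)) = u - 3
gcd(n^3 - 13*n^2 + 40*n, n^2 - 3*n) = n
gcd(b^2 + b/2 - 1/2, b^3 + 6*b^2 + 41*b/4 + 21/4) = b + 1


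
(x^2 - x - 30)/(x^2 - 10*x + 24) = (x + 5)/(x - 4)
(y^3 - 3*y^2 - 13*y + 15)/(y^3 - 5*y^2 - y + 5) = (y + 3)/(y + 1)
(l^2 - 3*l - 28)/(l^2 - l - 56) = (-l^2 + 3*l + 28)/(-l^2 + l + 56)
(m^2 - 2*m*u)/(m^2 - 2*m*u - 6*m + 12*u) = m/(m - 6)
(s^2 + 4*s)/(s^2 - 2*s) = (s + 4)/(s - 2)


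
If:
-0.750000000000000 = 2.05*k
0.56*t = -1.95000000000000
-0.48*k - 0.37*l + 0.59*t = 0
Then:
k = -0.37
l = -5.08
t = -3.48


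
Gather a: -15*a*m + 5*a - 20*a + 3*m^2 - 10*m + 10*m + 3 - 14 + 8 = a*(-15*m - 15) + 3*m^2 - 3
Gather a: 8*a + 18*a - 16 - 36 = 26*a - 52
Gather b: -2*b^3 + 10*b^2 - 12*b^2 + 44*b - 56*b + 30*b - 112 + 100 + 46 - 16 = -2*b^3 - 2*b^2 + 18*b + 18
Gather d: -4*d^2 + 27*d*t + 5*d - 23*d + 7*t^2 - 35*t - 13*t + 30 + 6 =-4*d^2 + d*(27*t - 18) + 7*t^2 - 48*t + 36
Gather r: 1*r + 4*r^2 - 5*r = 4*r^2 - 4*r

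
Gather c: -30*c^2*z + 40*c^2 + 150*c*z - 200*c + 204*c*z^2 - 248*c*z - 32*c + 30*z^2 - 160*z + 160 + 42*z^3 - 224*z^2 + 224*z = c^2*(40 - 30*z) + c*(204*z^2 - 98*z - 232) + 42*z^3 - 194*z^2 + 64*z + 160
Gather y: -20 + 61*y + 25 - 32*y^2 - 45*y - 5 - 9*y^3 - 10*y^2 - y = -9*y^3 - 42*y^2 + 15*y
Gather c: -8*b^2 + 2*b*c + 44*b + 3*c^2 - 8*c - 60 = -8*b^2 + 44*b + 3*c^2 + c*(2*b - 8) - 60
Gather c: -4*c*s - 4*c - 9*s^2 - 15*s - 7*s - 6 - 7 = c*(-4*s - 4) - 9*s^2 - 22*s - 13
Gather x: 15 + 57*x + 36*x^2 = 36*x^2 + 57*x + 15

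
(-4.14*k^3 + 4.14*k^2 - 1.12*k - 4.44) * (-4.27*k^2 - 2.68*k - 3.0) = 17.6778*k^5 - 6.5826*k^4 + 6.1072*k^3 + 9.5404*k^2 + 15.2592*k + 13.32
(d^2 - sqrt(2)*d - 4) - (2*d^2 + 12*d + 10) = -d^2 - 12*d - sqrt(2)*d - 14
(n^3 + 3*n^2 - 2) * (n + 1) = n^4 + 4*n^3 + 3*n^2 - 2*n - 2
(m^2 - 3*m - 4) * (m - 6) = m^3 - 9*m^2 + 14*m + 24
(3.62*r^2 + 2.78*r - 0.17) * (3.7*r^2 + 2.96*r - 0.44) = 13.394*r^4 + 21.0012*r^3 + 6.007*r^2 - 1.7264*r + 0.0748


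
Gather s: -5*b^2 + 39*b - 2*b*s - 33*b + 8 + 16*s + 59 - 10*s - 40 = -5*b^2 + 6*b + s*(6 - 2*b) + 27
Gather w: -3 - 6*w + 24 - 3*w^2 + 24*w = -3*w^2 + 18*w + 21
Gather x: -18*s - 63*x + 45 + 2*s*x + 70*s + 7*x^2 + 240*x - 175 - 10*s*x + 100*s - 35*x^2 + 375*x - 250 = 152*s - 28*x^2 + x*(552 - 8*s) - 380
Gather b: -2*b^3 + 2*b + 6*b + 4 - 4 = -2*b^3 + 8*b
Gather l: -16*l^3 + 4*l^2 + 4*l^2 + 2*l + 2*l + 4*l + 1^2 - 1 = -16*l^3 + 8*l^2 + 8*l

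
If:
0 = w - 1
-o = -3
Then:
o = 3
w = 1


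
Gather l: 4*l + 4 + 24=4*l + 28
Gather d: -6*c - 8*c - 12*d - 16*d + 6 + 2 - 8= -14*c - 28*d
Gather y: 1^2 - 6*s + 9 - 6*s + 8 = 18 - 12*s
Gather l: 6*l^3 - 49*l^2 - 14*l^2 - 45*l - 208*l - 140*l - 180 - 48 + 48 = 6*l^3 - 63*l^2 - 393*l - 180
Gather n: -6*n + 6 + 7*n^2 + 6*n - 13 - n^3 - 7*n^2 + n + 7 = -n^3 + n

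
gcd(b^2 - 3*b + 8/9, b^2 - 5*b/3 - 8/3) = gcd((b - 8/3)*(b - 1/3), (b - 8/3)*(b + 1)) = b - 8/3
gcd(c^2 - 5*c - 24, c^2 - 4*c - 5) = 1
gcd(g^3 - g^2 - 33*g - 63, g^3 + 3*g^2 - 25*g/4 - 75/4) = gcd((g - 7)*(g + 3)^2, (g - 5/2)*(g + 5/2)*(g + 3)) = g + 3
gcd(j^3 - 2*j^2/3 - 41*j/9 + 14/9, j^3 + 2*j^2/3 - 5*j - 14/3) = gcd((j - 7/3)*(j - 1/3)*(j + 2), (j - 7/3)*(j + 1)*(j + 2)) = j^2 - j/3 - 14/3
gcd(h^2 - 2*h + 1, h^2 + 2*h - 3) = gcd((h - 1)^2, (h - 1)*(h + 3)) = h - 1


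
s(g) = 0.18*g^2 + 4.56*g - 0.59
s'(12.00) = 8.88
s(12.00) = 80.05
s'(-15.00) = -0.84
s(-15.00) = -28.49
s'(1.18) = 4.98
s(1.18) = 5.04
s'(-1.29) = 4.10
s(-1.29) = -6.17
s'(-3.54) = 3.29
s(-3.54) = -14.48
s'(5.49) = 6.54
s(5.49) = 29.87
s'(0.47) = 4.73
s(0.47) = 1.59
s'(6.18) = 6.78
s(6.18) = 34.47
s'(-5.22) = 2.68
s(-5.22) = -19.49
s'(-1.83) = 3.90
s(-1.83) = -8.33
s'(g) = 0.36*g + 4.56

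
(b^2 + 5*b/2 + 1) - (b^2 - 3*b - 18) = 11*b/2 + 19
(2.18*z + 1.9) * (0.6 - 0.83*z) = -1.8094*z^2 - 0.269*z + 1.14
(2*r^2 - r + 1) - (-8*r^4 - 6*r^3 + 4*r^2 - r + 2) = 8*r^4 + 6*r^3 - 2*r^2 - 1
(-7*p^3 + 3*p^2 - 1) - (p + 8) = -7*p^3 + 3*p^2 - p - 9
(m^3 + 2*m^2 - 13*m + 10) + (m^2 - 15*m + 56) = m^3 + 3*m^2 - 28*m + 66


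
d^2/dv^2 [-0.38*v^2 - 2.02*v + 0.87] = -0.760000000000000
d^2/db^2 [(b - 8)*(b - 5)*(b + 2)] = 6*b - 22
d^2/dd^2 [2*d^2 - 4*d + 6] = 4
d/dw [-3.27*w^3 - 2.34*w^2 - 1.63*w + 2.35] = -9.81*w^2 - 4.68*w - 1.63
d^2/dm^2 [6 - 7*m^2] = -14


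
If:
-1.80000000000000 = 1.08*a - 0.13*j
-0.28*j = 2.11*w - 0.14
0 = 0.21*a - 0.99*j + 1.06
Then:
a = -1.58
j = 0.74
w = -0.03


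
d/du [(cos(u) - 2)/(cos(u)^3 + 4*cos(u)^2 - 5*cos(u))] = 2*(cos(u)^3 - cos(u)^2 - 8*cos(u) + 5)*sin(u)/((cos(u) - 1)^2*(cos(u) + 5)^2*cos(u)^2)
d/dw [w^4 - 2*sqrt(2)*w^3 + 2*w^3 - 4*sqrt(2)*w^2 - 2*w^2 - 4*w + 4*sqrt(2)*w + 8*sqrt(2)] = 4*w^3 - 6*sqrt(2)*w^2 + 6*w^2 - 8*sqrt(2)*w - 4*w - 4 + 4*sqrt(2)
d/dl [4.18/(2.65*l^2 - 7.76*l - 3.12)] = (32.4368 - 22.154*l)/(-2.65*l^2 + 7.76*l + 3.12)^2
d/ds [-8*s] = -8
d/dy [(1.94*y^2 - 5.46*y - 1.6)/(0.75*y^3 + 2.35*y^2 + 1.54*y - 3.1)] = (-1.455*y^4 + 8.19*y^3 + 19.4186*y^2 - 4.508*y + 19.39)/(0.5625*y^6 + 3.525*y^5 + 7.8325*y^4 + 2.588*y^3 - 12.1984*y^2 - 9.548*y + 9.61)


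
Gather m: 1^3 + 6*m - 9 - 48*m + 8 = -42*m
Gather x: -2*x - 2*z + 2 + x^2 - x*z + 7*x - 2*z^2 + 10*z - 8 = x^2 + x*(5 - z) - 2*z^2 + 8*z - 6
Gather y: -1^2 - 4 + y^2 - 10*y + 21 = y^2 - 10*y + 16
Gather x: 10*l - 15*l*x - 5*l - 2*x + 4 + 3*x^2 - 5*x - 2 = 5*l + 3*x^2 + x*(-15*l - 7) + 2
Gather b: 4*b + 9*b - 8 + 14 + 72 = 13*b + 78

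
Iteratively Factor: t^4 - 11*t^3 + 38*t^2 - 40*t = (t - 2)*(t^3 - 9*t^2 + 20*t) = t*(t - 2)*(t^2 - 9*t + 20) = t*(t - 4)*(t - 2)*(t - 5)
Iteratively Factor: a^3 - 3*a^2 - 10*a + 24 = (a - 4)*(a^2 + a - 6) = (a - 4)*(a + 3)*(a - 2)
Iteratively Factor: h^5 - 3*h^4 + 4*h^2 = (h + 1)*(h^4 - 4*h^3 + 4*h^2) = h*(h + 1)*(h^3 - 4*h^2 + 4*h) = h^2*(h + 1)*(h^2 - 4*h + 4) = h^2*(h - 2)*(h + 1)*(h - 2)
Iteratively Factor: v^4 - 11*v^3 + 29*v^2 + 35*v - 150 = (v - 3)*(v^3 - 8*v^2 + 5*v + 50) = (v - 5)*(v - 3)*(v^2 - 3*v - 10) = (v - 5)^2*(v - 3)*(v + 2)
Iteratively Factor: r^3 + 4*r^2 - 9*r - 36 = (r + 4)*(r^2 - 9) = (r - 3)*(r + 4)*(r + 3)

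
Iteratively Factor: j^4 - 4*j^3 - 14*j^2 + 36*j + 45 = (j + 1)*(j^3 - 5*j^2 - 9*j + 45) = (j - 3)*(j + 1)*(j^2 - 2*j - 15) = (j - 3)*(j + 1)*(j + 3)*(j - 5)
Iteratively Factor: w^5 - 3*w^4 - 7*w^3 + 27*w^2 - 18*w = (w + 3)*(w^4 - 6*w^3 + 11*w^2 - 6*w) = (w - 1)*(w + 3)*(w^3 - 5*w^2 + 6*w) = (w - 3)*(w - 1)*(w + 3)*(w^2 - 2*w) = (w - 3)*(w - 2)*(w - 1)*(w + 3)*(w)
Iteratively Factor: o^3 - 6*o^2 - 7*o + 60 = (o - 5)*(o^2 - o - 12) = (o - 5)*(o - 4)*(o + 3)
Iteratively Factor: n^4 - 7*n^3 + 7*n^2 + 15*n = (n)*(n^3 - 7*n^2 + 7*n + 15) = n*(n - 3)*(n^2 - 4*n - 5) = n*(n - 3)*(n + 1)*(n - 5)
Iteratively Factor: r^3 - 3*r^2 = (r - 3)*(r^2) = r*(r - 3)*(r)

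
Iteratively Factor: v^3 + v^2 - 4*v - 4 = (v + 1)*(v^2 - 4) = (v - 2)*(v + 1)*(v + 2)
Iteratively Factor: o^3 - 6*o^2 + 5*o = (o - 5)*(o^2 - o) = (o - 5)*(o - 1)*(o)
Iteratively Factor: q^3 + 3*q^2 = (q)*(q^2 + 3*q) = q^2*(q + 3)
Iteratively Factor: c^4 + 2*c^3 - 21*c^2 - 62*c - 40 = (c + 1)*(c^3 + c^2 - 22*c - 40) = (c + 1)*(c + 2)*(c^2 - c - 20) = (c + 1)*(c + 2)*(c + 4)*(c - 5)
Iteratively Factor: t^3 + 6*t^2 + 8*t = (t)*(t^2 + 6*t + 8) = t*(t + 4)*(t + 2)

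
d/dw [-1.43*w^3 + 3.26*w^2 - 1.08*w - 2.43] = -4.29*w^2 + 6.52*w - 1.08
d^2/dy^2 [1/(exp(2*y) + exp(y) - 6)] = (2*(2*exp(y) + 1)^2*exp(y) - (4*exp(y) + 1)*(exp(2*y) + exp(y) - 6))*exp(y)/(exp(2*y) + exp(y) - 6)^3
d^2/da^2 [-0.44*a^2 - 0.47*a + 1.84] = -0.880000000000000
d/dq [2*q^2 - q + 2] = 4*q - 1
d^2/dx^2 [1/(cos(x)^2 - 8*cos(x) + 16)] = 2*(-4*cos(x) - cos(2*x) + 2)/(cos(x) - 4)^4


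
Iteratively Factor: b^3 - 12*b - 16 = (b - 4)*(b^2 + 4*b + 4) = (b - 4)*(b + 2)*(b + 2)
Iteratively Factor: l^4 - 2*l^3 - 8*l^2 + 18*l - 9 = (l - 1)*(l^3 - l^2 - 9*l + 9) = (l - 1)*(l + 3)*(l^2 - 4*l + 3) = (l - 1)^2*(l + 3)*(l - 3)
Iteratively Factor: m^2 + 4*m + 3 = (m + 1)*(m + 3)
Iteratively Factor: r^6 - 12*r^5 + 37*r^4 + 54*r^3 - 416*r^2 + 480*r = (r - 2)*(r^5 - 10*r^4 + 17*r^3 + 88*r^2 - 240*r) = (r - 4)*(r - 2)*(r^4 - 6*r^3 - 7*r^2 + 60*r) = r*(r - 4)*(r - 2)*(r^3 - 6*r^2 - 7*r + 60) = r*(r - 4)*(r - 2)*(r + 3)*(r^2 - 9*r + 20) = r*(r - 4)^2*(r - 2)*(r + 3)*(r - 5)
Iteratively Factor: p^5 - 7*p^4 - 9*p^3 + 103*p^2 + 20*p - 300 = (p - 2)*(p^4 - 5*p^3 - 19*p^2 + 65*p + 150) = (p - 2)*(p + 3)*(p^3 - 8*p^2 + 5*p + 50) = (p - 2)*(p + 2)*(p + 3)*(p^2 - 10*p + 25) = (p - 5)*(p - 2)*(p + 2)*(p + 3)*(p - 5)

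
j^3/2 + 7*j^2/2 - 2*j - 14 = (j/2 + 1)*(j - 2)*(j + 7)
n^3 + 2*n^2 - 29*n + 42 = (n - 3)*(n - 2)*(n + 7)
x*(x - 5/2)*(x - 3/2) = x^3 - 4*x^2 + 15*x/4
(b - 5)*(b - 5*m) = b^2 - 5*b*m - 5*b + 25*m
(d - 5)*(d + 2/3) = d^2 - 13*d/3 - 10/3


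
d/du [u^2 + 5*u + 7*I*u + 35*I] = 2*u + 5 + 7*I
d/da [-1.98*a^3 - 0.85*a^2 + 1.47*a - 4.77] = -5.94*a^2 - 1.7*a + 1.47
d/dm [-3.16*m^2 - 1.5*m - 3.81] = -6.32*m - 1.5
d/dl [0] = 0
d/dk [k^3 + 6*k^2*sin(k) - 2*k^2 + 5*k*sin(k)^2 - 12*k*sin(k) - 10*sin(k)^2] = 6*k^2*cos(k) + 3*k^2 + 5*k*sin(2*k) - 12*sqrt(2)*k*cos(k + pi/4) - 4*k - 12*sin(k) - 10*sin(2*k) - 5*cos(2*k)/2 + 5/2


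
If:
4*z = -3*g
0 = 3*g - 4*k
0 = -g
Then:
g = 0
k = 0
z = 0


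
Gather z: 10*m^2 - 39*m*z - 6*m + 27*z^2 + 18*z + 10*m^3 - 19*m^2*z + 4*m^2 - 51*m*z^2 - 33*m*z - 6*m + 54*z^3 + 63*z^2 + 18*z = 10*m^3 + 14*m^2 - 12*m + 54*z^3 + z^2*(90 - 51*m) + z*(-19*m^2 - 72*m + 36)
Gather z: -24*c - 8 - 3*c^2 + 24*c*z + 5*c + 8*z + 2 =-3*c^2 - 19*c + z*(24*c + 8) - 6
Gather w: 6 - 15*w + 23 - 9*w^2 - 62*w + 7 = -9*w^2 - 77*w + 36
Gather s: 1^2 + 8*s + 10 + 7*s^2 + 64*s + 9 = 7*s^2 + 72*s + 20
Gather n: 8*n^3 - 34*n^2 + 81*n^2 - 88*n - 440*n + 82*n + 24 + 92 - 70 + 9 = 8*n^3 + 47*n^2 - 446*n + 55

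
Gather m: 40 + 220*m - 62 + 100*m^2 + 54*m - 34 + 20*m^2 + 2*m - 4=120*m^2 + 276*m - 60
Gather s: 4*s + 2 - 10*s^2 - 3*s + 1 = -10*s^2 + s + 3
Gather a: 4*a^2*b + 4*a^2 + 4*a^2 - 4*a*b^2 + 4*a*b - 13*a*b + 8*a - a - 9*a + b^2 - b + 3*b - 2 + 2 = a^2*(4*b + 8) + a*(-4*b^2 - 9*b - 2) + b^2 + 2*b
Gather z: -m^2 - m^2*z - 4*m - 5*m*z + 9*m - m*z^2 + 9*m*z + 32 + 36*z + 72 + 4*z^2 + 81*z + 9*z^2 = -m^2 + 5*m + z^2*(13 - m) + z*(-m^2 + 4*m + 117) + 104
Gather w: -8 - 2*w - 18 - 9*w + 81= 55 - 11*w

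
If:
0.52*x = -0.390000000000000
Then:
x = -0.75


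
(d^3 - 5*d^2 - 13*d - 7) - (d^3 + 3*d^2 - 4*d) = -8*d^2 - 9*d - 7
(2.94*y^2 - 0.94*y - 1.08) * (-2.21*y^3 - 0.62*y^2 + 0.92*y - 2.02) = -6.4974*y^5 + 0.2546*y^4 + 5.6744*y^3 - 6.134*y^2 + 0.9052*y + 2.1816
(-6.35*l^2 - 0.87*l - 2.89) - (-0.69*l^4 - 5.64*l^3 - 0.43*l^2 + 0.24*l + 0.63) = 0.69*l^4 + 5.64*l^3 - 5.92*l^2 - 1.11*l - 3.52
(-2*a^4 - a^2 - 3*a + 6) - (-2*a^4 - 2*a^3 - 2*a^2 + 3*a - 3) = 2*a^3 + a^2 - 6*a + 9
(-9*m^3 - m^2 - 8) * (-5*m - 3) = 45*m^4 + 32*m^3 + 3*m^2 + 40*m + 24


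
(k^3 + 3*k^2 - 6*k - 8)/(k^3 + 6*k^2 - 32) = (k + 1)/(k + 4)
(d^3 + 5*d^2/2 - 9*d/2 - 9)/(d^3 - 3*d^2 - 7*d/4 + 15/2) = 2*(d + 3)/(2*d - 5)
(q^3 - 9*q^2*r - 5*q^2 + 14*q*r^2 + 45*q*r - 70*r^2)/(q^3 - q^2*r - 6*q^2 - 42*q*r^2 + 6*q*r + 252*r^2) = (q^2 - 2*q*r - 5*q + 10*r)/(q^2 + 6*q*r - 6*q - 36*r)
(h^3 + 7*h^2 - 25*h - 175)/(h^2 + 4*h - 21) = (h^2 - 25)/(h - 3)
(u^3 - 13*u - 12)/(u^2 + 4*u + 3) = u - 4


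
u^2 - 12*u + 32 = (u - 8)*(u - 4)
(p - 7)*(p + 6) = p^2 - p - 42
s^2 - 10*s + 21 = (s - 7)*(s - 3)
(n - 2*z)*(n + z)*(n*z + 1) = n^3*z - n^2*z^2 + n^2 - 2*n*z^3 - n*z - 2*z^2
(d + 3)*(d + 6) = d^2 + 9*d + 18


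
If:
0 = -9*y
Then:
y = 0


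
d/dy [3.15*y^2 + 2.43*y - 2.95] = 6.3*y + 2.43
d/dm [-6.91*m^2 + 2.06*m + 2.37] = 2.06 - 13.82*m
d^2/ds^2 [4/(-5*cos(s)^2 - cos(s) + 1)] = 4*(100*sin(s)^4 - 71*sin(s)^2 - 71*cos(s)/4 + 15*cos(3*s)/4 - 41)/(-5*sin(s)^2 + cos(s) + 4)^3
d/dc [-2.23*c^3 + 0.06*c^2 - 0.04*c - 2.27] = -6.69*c^2 + 0.12*c - 0.04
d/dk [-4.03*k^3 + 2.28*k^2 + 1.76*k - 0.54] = -12.09*k^2 + 4.56*k + 1.76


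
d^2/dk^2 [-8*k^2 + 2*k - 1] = -16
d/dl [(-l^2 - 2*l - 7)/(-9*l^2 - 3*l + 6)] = (-5*l^2 - 46*l - 11)/(3*(9*l^4 + 6*l^3 - 11*l^2 - 4*l + 4))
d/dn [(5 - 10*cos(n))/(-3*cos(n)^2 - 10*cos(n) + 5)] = 30*(cos(n) - 1)*sin(n)*cos(n)/(-3*sin(n)^2 + 10*cos(n) - 2)^2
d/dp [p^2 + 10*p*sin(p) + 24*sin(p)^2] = 10*p*cos(p) + 2*p + 10*sin(p) + 24*sin(2*p)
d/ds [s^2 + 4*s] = 2*s + 4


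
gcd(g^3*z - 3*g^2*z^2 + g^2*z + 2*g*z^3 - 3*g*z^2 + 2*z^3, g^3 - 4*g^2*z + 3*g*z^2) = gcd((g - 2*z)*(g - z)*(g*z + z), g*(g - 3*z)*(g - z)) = -g + z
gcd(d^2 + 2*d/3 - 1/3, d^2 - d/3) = d - 1/3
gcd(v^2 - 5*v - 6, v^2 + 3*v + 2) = v + 1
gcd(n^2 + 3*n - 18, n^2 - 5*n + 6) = n - 3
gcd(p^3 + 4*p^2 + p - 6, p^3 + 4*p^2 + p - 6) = p^3 + 4*p^2 + p - 6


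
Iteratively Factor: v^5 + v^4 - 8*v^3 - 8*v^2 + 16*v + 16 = (v - 2)*(v^4 + 3*v^3 - 2*v^2 - 12*v - 8) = (v - 2)*(v + 1)*(v^3 + 2*v^2 - 4*v - 8) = (v - 2)^2*(v + 1)*(v^2 + 4*v + 4) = (v - 2)^2*(v + 1)*(v + 2)*(v + 2)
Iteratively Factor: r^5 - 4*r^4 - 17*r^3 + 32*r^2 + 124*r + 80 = (r - 4)*(r^4 - 17*r^2 - 36*r - 20) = (r - 5)*(r - 4)*(r^3 + 5*r^2 + 8*r + 4) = (r - 5)*(r - 4)*(r + 2)*(r^2 + 3*r + 2) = (r - 5)*(r - 4)*(r + 1)*(r + 2)*(r + 2)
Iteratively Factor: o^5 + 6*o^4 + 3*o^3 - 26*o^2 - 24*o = (o + 3)*(o^4 + 3*o^3 - 6*o^2 - 8*o) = (o - 2)*(o + 3)*(o^3 + 5*o^2 + 4*o) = (o - 2)*(o + 1)*(o + 3)*(o^2 + 4*o) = o*(o - 2)*(o + 1)*(o + 3)*(o + 4)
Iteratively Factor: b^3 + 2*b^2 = (b + 2)*(b^2) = b*(b + 2)*(b)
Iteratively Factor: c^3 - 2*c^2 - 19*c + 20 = (c - 1)*(c^2 - c - 20) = (c - 1)*(c + 4)*(c - 5)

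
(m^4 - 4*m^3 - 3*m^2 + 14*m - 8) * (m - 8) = m^5 - 12*m^4 + 29*m^3 + 38*m^2 - 120*m + 64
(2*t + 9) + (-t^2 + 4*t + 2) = -t^2 + 6*t + 11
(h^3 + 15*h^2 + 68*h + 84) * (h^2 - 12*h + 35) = h^5 + 3*h^4 - 77*h^3 - 207*h^2 + 1372*h + 2940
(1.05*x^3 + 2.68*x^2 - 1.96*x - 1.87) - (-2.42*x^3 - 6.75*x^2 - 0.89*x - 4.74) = 3.47*x^3 + 9.43*x^2 - 1.07*x + 2.87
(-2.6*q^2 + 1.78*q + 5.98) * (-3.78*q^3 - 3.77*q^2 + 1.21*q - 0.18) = 9.828*q^5 + 3.0736*q^4 - 32.461*q^3 - 19.9228*q^2 + 6.9154*q - 1.0764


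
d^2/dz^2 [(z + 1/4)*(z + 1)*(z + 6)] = 6*z + 29/2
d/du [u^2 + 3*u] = 2*u + 3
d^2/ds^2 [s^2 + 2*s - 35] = 2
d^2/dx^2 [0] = 0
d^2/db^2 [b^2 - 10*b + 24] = 2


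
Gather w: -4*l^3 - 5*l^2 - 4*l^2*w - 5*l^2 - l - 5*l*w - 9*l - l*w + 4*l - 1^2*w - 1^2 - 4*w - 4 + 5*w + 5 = -4*l^3 - 10*l^2 - 6*l + w*(-4*l^2 - 6*l)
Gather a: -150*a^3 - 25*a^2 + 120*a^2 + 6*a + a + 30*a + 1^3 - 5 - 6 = -150*a^3 + 95*a^2 + 37*a - 10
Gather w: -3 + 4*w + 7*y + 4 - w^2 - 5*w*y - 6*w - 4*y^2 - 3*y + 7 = -w^2 + w*(-5*y - 2) - 4*y^2 + 4*y + 8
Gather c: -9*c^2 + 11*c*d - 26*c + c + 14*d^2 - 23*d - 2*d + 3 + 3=-9*c^2 + c*(11*d - 25) + 14*d^2 - 25*d + 6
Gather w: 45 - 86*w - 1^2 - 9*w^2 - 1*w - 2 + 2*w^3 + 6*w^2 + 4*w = 2*w^3 - 3*w^2 - 83*w + 42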